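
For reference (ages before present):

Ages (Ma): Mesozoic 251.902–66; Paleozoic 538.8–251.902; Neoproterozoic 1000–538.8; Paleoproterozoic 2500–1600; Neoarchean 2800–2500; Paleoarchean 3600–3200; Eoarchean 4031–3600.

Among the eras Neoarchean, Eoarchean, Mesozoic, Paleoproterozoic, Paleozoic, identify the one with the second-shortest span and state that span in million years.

Paleozoic, 286.898 million years

Start − end for each: Neoarchean 2800 − 2500 = 300; Eoarchean 4031 − 3600 = 431; Mesozoic 251.902 − 66 = 185.902; Paleoproterozoic 2500 − 1600 = 900; Paleozoic 538.8 − 251.902 = 286.898.
Ranking these from shortest: Mesozoic < Paleozoic < Neoarchean < Eoarchean < Paleoproterozoic.
Position 2 in that ranking is Paleozoic, which lasted 286.898 Myr.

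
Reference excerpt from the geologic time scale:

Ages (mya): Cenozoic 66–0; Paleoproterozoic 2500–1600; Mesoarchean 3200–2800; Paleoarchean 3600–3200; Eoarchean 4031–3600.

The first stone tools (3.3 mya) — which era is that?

Cenozoic

3.3 Ma lies between 66 and 0 Ma, so it falls in the Cenozoic.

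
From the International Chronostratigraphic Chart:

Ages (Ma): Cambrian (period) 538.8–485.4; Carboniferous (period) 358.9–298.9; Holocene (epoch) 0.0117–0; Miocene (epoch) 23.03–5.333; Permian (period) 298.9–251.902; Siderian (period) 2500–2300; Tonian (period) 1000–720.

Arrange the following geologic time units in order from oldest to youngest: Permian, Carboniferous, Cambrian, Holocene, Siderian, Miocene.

Siderian, Cambrian, Carboniferous, Permian, Miocene, Holocene

Sorting by start age (descending Ma, since larger Ma = older): Siderian start 2500, Cambrian start 538.8, Carboniferous start 358.9, Permian start 298.9, Miocene start 23.03, Holocene start 0.0117.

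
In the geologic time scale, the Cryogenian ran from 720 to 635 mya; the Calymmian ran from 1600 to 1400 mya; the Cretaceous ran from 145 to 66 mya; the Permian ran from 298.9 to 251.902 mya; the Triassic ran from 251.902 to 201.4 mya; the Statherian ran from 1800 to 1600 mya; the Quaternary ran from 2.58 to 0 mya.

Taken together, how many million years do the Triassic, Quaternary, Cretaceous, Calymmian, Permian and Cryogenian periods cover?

464.08 million years

Each duration: Triassic = 50.502; Quaternary = 2.58; Cretaceous = 79; Calymmian = 200; Permian = 46.998; Cryogenian = 85.
Sum: 50.502 + 2.58 + 79 + 200 + 46.998 + 85 = 464.08 Myr.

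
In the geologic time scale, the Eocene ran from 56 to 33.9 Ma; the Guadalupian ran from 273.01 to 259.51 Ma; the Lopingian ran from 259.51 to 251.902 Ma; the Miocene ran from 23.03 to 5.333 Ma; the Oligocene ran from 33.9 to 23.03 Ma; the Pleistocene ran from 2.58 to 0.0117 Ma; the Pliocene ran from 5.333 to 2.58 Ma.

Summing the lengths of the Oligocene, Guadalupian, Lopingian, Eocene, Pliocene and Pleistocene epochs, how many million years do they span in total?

Each duration: Oligocene = 10.87; Guadalupian = 13.5; Lopingian = 7.608; Eocene = 22.1; Pliocene = 2.753; Pleistocene = 2.5683.
Sum: 10.87 + 13.5 + 7.608 + 22.1 + 2.753 + 2.5683 = 59.3993 Myr.

59.3993 million years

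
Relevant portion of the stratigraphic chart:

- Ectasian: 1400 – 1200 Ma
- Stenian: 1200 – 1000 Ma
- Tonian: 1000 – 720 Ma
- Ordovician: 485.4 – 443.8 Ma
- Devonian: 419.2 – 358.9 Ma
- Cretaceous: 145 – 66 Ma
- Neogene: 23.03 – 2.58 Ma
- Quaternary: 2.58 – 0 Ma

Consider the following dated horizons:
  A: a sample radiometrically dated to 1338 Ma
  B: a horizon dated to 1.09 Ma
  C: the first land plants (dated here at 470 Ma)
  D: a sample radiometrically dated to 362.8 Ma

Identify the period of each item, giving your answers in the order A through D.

A — Ectasian; B — Quaternary; C — Ordovician; D — Devonian

A: 1338 Ma lies in 1400–1200 Ma, so Ectasian.
B: 1.09 Ma lies in 2.58–0 Ma, so Quaternary.
C: 470 Ma lies in 485.4–443.8 Ma, so Ordovician.
D: 362.8 Ma lies in 419.2–358.9 Ma, so Devonian.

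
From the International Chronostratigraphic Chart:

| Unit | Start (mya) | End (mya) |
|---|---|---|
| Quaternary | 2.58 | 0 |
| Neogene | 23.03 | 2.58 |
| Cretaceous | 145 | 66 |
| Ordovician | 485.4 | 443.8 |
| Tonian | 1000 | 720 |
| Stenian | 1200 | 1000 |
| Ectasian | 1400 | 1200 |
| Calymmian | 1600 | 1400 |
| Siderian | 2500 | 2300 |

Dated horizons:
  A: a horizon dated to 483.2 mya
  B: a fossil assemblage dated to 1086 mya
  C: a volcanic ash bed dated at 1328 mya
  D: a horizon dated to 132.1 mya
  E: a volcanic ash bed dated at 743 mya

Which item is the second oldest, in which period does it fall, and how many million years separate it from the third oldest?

B, in the Stenian; 343 million years to E

Larger Ma means older, so oldest first: C 1328 > B 1086 > E 743 > A 483.2 > D 132.1.
Counting 2 along gives B (1086 Ma); the excerpt puts that inside the Stenian, 1200–1000 Ma.
Next in line is E (743 Ma), and 1086 − 743 = 343 Myr.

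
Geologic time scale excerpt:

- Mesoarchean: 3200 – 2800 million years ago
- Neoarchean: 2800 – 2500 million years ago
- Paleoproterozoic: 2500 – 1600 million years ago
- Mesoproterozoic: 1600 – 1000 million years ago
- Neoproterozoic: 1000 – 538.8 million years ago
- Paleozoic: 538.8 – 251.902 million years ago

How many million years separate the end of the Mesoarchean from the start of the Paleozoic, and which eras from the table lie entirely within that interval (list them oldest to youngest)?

2261.2 million years; Neoarchean, Paleoproterozoic, Mesoproterozoic, Neoproterozoic

The Mesoarchean closes at 2800 Ma and the Paleozoic opens at 538.8 Ma, so the interval is 2800 − 538.8 = 2261.2 Myr.
An era fits inside if it starts at or after 2800 Ma and ends at or before 538.8 Ma; oldest first that gives Neoarchean, Paleoproterozoic, Mesoproterozoic, Neoproterozoic.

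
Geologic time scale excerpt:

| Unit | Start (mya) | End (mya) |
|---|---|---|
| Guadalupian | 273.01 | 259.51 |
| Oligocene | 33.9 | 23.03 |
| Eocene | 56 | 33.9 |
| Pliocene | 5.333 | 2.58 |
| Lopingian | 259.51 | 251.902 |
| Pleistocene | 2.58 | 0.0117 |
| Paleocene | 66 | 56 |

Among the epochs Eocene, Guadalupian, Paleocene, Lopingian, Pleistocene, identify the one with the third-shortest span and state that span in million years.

Start − end for each: Eocene 56 − 33.9 = 22.1; Guadalupian 273.01 − 259.51 = 13.5; Paleocene 66 − 56 = 10; Lopingian 259.51 − 251.902 = 7.608; Pleistocene 2.58 − 0.0117 = 2.5683.
Ranking these from shortest: Pleistocene < Lopingian < Paleocene < Guadalupian < Eocene.
Position 3 in that ranking is Paleocene, which lasted 10 Myr.

Paleocene, 10 million years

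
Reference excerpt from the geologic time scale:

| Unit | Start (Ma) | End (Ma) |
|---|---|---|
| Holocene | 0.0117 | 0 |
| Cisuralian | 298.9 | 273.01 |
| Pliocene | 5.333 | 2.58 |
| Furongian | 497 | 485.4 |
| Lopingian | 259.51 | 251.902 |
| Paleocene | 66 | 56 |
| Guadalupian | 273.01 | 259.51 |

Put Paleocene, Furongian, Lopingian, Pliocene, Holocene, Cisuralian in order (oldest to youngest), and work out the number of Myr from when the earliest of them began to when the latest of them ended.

Furongian → Cisuralian → Lopingian → Paleocene → Pliocene → Holocene; total span 497 Myr

Start ages (Ma): Furongian 497, Cisuralian 298.9, Lopingian 259.51, Paleocene 66, Pliocene 5.333, Holocene 0.0117.
Ordered oldest to youngest: Furongian, Cisuralian, Lopingian, Paleocene, Pliocene, Holocene.
Span = 497 − 0 = 497 Myr.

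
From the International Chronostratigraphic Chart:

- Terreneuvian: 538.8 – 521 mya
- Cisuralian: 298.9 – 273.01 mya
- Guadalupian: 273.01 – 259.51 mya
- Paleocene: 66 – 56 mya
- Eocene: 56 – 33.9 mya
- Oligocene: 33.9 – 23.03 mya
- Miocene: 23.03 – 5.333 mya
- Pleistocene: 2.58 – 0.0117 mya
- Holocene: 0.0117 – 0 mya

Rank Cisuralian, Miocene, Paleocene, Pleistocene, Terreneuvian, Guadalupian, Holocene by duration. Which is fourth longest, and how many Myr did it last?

Guadalupian, 13.5 million years

Durations: Cisuralian 25.89; Miocene 17.697; Paleocene 10; Pleistocene 2.5683; Terreneuvian 17.8; Guadalupian 13.5; Holocene 0.0117 Myr.
Sorted longest-first: Cisuralian (25.89), Terreneuvian (17.8), Miocene (17.697), Guadalupian (13.5), Paleocene (10), Pleistocene (2.5683), Holocene (0.0117).
The fourth longest is Guadalupian at 13.5 Myr.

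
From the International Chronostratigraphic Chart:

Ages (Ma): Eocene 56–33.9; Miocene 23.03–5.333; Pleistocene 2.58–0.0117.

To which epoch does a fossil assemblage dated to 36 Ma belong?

Eocene

36 Ma lies between 56 and 33.9 Ma, so it falls in the Eocene.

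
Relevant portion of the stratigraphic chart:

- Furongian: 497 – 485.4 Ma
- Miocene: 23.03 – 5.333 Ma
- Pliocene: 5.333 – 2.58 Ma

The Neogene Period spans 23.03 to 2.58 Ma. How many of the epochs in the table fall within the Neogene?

2

Epochs inside 23.03–2.58 Ma: Miocene, Pliocene — 2 in total.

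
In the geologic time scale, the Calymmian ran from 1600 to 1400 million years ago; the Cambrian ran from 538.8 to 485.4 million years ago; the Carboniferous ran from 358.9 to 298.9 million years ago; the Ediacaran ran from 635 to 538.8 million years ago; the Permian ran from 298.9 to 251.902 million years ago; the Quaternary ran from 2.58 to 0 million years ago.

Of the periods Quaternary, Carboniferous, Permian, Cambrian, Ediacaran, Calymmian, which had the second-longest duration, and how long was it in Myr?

Ediacaran, 96.2 million years

Durations: Quaternary 2.58; Carboniferous 60; Permian 46.998; Cambrian 53.4; Ediacaran 96.2; Calymmian 200 Myr.
Sorted longest-first: Calymmian (200), Ediacaran (96.2), Carboniferous (60), Cambrian (53.4), Permian (46.998), Quaternary (2.58).
The second longest is Ediacaran at 96.2 Myr.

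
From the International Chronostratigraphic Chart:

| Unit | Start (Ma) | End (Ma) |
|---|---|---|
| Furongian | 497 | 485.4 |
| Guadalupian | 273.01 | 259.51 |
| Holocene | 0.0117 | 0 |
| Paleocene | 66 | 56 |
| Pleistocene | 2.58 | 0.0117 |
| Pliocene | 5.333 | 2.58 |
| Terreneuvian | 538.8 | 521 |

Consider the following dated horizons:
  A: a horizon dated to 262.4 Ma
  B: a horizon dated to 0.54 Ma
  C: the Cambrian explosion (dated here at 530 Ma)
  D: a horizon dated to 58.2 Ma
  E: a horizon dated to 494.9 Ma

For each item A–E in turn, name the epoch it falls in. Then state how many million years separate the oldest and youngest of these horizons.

A — Guadalupian; B — Pleistocene; C — Terreneuvian; D — Paleocene; E — Furongian; span 529.46 million years

Match each age against the start–end ranges in the excerpt: A = 262.4 Ma → Guadalupian (273.01–259.51); B = 0.54 Ma → Pleistocene (2.58–0.0117); C = 530 Ma → Terreneuvian (538.8–521); D = 58.2 Ma → Paleocene (66–56); E = 494.9 Ma → Furongian (497–485.4).
The largest age is 530 Ma and the smallest is 0.54 Ma; their difference is 529.46 Myr.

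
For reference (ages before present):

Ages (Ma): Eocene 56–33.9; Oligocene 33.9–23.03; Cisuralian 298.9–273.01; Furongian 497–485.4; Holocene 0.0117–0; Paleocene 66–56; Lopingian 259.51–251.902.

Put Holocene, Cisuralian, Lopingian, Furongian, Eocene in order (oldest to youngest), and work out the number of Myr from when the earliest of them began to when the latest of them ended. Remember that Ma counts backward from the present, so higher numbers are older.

Furongian → Cisuralian → Lopingian → Eocene → Holocene; total span 497 Myr

Start ages (Ma): Furongian 497, Cisuralian 298.9, Lopingian 259.51, Eocene 56, Holocene 0.0117.
Ordered oldest to youngest: Furongian, Cisuralian, Lopingian, Eocene, Holocene.
Span = 497 − 0 = 497 Myr.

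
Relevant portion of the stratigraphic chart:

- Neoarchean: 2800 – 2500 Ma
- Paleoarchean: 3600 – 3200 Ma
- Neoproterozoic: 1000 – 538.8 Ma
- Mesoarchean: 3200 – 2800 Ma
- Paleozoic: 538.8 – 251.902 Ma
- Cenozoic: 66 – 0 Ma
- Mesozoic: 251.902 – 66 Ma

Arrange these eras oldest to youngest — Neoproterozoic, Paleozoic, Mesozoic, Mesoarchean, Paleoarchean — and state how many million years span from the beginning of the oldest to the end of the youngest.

From the excerpt: Neoproterozoic 1000–538.8; Paleozoic 538.8–251.902; Mesozoic 251.902–66; Mesoarchean 3200–2800; Paleoarchean 3600–3200 (Ma).
Larger Ma is earlier, so the oldest is Paleoarchean and the youngest is Mesozoic; oldest to youngest: Paleoarchean, Mesoarchean, Neoproterozoic, Paleozoic, Mesozoic.
Oldest start 3600 minus youngest end 66 gives 3534 Myr overall.

Paleoarchean, Mesoarchean, Neoproterozoic, Paleozoic, Mesozoic; total span 3534 Myr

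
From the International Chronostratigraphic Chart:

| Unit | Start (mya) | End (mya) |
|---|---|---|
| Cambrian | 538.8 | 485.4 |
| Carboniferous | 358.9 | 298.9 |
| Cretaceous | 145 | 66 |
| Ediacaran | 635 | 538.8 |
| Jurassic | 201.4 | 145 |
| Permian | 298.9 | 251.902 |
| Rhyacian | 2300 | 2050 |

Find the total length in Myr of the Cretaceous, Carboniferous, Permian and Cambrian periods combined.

Each duration: Cretaceous = 79; Carboniferous = 60; Permian = 46.998; Cambrian = 53.4.
Sum: 79 + 60 + 46.998 + 53.4 = 239.398 Myr.

239.398 million years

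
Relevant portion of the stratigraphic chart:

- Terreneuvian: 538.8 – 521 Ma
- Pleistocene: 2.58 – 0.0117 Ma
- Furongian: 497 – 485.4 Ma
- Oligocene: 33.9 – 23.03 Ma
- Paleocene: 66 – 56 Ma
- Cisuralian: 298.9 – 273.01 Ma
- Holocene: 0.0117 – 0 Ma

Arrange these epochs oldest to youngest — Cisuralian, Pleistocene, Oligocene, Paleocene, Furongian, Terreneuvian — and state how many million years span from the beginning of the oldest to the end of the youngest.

Terreneuvian → Furongian → Cisuralian → Paleocene → Oligocene → Pleistocene; total span 538.7883 Myr

From the excerpt: Cisuralian 298.9–273.01; Pleistocene 2.58–0.0117; Oligocene 33.9–23.03; Paleocene 66–56; Furongian 497–485.4; Terreneuvian 538.8–521 (Ma).
Larger Ma is earlier, so the oldest is Terreneuvian and the youngest is Pleistocene; oldest to youngest: Terreneuvian, Furongian, Cisuralian, Paleocene, Oligocene, Pleistocene.
Oldest start 538.8 minus youngest end 0.0117 gives 538.7883 Myr overall.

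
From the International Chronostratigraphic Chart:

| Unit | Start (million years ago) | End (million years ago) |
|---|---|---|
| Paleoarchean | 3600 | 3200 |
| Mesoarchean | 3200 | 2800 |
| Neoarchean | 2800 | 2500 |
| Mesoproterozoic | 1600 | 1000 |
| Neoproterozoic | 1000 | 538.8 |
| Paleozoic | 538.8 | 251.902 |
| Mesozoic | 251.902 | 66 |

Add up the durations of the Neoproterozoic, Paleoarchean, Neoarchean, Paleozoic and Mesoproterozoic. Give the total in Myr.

Each duration: Neoproterozoic = 461.2; Paleoarchean = 400; Neoarchean = 300; Paleozoic = 286.898; Mesoproterozoic = 600.
Sum: 461.2 + 400 + 300 + 286.898 + 600 = 2048.098 Myr.

2048.098 million years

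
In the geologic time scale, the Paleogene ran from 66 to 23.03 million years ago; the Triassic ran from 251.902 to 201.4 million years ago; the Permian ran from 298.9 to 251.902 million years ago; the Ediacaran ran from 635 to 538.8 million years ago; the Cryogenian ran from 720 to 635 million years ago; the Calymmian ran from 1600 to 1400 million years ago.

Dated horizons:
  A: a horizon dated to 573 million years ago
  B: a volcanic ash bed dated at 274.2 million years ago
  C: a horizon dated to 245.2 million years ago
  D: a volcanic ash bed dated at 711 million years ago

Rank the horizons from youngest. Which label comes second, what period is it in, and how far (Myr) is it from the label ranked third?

Smaller Ma means younger, so youngest first: C 245.2 < B 274.2 < A 573 < D 711.
Counting 2 along gives B (274.2 Ma); the excerpt puts that inside the Permian, 298.9–251.902 Ma.
Next in line is A (573 Ma), and 573 − 274.2 = 298.8 Myr.

B, in the Permian; 298.8 million years to A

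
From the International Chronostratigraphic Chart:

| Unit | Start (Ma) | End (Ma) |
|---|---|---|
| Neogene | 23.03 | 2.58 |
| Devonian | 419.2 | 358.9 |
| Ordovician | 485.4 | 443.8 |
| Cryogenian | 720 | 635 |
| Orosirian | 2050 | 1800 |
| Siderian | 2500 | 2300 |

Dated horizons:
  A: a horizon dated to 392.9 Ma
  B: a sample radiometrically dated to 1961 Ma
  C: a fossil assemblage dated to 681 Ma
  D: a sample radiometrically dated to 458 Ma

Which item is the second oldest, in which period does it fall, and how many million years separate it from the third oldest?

C, in the Cryogenian; 223 million years to D

Larger Ma means older, so oldest first: B 1961 > C 681 > D 458 > A 392.9.
Counting 2 along gives C (681 Ma); the excerpt puts that inside the Cryogenian, 720–635 Ma.
Next in line is D (458 Ma), and 681 − 458 = 223 Myr.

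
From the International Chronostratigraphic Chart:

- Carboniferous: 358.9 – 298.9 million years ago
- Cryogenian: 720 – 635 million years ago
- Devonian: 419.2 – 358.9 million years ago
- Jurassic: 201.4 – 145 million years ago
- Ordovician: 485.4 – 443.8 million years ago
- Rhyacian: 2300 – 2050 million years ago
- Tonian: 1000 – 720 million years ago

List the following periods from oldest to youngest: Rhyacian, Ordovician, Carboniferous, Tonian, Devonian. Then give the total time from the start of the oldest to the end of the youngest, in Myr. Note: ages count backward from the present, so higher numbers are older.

From the excerpt: Rhyacian 2300–2050; Ordovician 485.4–443.8; Carboniferous 358.9–298.9; Tonian 1000–720; Devonian 419.2–358.9 (Ma).
Larger Ma is earlier, so the oldest is Rhyacian and the youngest is Carboniferous; oldest to youngest: Rhyacian, Tonian, Ordovician, Devonian, Carboniferous.
Oldest start 2300 minus youngest end 298.9 gives 2001.1 Myr overall.

Rhyacian, Tonian, Ordovician, Devonian, Carboniferous; total span 2001.1 Myr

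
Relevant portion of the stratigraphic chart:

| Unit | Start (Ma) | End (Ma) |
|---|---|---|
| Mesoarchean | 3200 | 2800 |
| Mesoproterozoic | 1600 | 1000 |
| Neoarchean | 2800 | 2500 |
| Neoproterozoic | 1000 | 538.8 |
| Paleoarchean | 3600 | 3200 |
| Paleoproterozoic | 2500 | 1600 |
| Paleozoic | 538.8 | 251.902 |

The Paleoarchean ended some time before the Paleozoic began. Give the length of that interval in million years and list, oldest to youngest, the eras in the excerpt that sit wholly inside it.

End of Paleoarchean = 3200 Ma; start of Paleozoic = 538.8 Ma.
Gap = 3200 − 538.8 = 2661.2 Myr.
Eras wholly inside 3200–538.8 Ma: Mesoarchean (3200–2800), Neoarchean (2800–2500), Paleoproterozoic (2500–1600), Mesoproterozoic (1600–1000), Neoproterozoic (1000–538.8).

2661.2 million years; Mesoarchean, Neoarchean, Paleoproterozoic, Mesoproterozoic, Neoproterozoic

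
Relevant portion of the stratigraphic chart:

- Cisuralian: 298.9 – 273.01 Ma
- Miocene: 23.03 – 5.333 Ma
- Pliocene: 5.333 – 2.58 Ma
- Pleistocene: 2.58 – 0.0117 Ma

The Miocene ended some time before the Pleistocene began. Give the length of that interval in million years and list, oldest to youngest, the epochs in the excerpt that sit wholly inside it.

2.753 million years; Pliocene

The Miocene closes at 5.333 Ma and the Pleistocene opens at 2.58 Ma, so the interval is 5.333 − 2.58 = 2.753 Myr.
An epoch fits inside if it starts at or after 5.333 Ma and ends at or before 2.58 Ma; oldest first that gives Pliocene.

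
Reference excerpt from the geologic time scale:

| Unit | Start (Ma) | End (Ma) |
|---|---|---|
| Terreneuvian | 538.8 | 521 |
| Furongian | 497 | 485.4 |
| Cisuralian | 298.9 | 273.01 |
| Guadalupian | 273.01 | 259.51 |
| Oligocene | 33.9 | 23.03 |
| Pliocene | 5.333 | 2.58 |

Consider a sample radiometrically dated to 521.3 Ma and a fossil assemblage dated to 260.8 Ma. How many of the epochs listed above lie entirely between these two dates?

2

521.3 Ma sits inside the Terreneuvian (538.8–521) and 260.8 Ma inside the Guadalupian (273.01–259.51); neither of those is wholly between the two dates.
The listed epochs lying completely between them are Furongian, Cisuralian — 2 in all.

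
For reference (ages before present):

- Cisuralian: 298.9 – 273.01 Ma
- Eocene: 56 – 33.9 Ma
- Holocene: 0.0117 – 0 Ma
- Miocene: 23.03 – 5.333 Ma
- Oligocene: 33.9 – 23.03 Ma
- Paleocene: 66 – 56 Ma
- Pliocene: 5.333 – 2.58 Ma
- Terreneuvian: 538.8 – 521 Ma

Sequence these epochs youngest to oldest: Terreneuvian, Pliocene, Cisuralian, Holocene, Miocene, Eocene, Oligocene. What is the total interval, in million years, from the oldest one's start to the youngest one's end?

From the excerpt: Terreneuvian 538.8–521; Pliocene 5.333–2.58; Cisuralian 298.9–273.01; Holocene 0.0117–0; Miocene 23.03–5.333; Eocene 56–33.9; Oligocene 33.9–23.03 (Ma).
Larger Ma is earlier, so the oldest is Terreneuvian and the youngest is Holocene; youngest to oldest: Holocene, Pliocene, Miocene, Oligocene, Eocene, Cisuralian, Terreneuvian.
Oldest start 538.8 minus youngest end 0 gives 538.8 Myr overall.

Holocene, Pliocene, Miocene, Oligocene, Eocene, Cisuralian, Terreneuvian; total span 538.8 Myr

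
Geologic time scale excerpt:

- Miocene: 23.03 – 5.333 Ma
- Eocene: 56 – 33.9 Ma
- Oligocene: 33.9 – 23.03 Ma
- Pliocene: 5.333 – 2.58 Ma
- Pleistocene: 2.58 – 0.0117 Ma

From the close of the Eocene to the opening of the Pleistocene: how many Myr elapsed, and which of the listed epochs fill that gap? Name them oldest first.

The Eocene closes at 33.9 Ma and the Pleistocene opens at 2.58 Ma, so the interval is 33.9 − 2.58 = 31.32 Myr.
An epoch fits inside if it starts at or after 33.9 Ma and ends at or before 2.58 Ma; oldest first that gives Oligocene, Miocene, Pliocene.

31.32 million years; Oligocene, Miocene, Pliocene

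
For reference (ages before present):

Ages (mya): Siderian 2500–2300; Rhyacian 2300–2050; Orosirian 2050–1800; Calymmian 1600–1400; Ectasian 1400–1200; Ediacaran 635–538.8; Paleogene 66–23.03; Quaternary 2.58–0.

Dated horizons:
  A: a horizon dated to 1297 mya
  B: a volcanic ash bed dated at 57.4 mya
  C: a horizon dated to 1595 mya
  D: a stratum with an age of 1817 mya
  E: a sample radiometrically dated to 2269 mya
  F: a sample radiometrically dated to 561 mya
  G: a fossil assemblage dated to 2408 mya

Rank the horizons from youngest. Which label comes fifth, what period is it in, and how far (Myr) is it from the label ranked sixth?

Sorted youngest-first by Ma: B (57.4), F (561), A (1297), C (1595), D (1817), E (2269), G (2408).
The fifth youngest is D at 1817 Ma, which lies in 2050–1800 Ma: the Orosirian.
The sixth youngest is E at 2269 Ma; separation = |1817 − 2269| = 452 Myr.

D, in the Orosirian; 452 million years to E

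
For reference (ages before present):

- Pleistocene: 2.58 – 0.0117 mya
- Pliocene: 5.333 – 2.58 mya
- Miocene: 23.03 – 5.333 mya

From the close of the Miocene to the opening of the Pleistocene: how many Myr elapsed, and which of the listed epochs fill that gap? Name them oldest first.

2.753 million years; Pliocene

End of Miocene = 5.333 Ma; start of Pleistocene = 2.58 Ma.
Gap = 5.333 − 2.58 = 2.753 Myr.
Epochs wholly inside 5.333–2.58 Ma: Pliocene (5.333–2.58).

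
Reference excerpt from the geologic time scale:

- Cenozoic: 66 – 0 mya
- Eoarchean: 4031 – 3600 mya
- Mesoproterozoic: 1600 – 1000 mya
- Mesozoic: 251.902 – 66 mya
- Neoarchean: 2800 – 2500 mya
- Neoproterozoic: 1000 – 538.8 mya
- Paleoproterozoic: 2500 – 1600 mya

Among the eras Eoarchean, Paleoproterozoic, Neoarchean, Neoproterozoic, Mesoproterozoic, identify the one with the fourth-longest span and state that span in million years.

Eoarchean, 431 million years

Durations: Eoarchean 431; Paleoproterozoic 900; Neoarchean 300; Neoproterozoic 461.2; Mesoproterozoic 600 Myr.
Sorted longest-first: Paleoproterozoic (900), Mesoproterozoic (600), Neoproterozoic (461.2), Eoarchean (431), Neoarchean (300).
The fourth longest is Eoarchean at 431 Myr.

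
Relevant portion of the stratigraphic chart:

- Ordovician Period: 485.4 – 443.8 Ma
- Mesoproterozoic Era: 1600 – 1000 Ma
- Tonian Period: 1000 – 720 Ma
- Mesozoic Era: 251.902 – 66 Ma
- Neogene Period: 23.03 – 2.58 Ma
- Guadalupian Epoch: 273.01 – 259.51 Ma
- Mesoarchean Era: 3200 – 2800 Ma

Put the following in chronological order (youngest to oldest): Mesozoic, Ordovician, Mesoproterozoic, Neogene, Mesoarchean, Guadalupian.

The oldest of these is Mesoarchean (starts 3200 Ma) and the youngest is Neogene (ends 2.58 Ma).
In between, by decreasing start age: Mesoproterozoic (1600), Ordovician (485.4), Guadalupian (273.01), Mesozoic (251.902).
Listing youngest first means reversing that sequence.

Neogene, then Mesozoic, then Guadalupian, then Ordovician, then Mesoproterozoic, then Mesoarchean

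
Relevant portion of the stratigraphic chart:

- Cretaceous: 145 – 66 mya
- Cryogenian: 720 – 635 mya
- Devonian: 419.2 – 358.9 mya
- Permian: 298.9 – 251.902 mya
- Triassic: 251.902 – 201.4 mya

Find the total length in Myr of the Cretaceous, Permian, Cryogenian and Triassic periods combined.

Duration is start − end for each: (145 − 66) + (298.9 − 251.902) + (720 − 635) + (251.902 − 201.4).
That is 79 + 46.998 + 85 + 50.502, which totals 261.5 million years.

261.5 million years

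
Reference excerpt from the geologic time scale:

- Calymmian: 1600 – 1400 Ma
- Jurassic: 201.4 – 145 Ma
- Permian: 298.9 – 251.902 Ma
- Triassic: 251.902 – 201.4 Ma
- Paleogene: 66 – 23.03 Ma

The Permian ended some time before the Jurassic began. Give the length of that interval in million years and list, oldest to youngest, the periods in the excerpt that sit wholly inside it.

50.502 million years; Triassic

The Permian closes at 251.902 Ma and the Jurassic opens at 201.4 Ma, so the interval is 251.902 − 201.4 = 50.502 Myr.
A period fits inside if it starts at or after 251.902 Ma and ends at or before 201.4 Ma; oldest first that gives Triassic.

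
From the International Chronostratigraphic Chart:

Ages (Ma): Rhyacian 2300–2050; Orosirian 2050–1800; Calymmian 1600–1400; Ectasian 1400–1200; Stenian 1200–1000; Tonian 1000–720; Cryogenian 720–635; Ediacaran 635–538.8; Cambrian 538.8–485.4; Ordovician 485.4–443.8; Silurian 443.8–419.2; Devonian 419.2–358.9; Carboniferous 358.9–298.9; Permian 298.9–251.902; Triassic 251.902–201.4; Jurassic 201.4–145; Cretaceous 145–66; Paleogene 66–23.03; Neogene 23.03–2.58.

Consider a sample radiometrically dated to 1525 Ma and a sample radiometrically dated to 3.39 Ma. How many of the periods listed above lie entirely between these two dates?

The older date is 1525 Ma and the younger is 3.39 Ma.
Periods with start < 1525 and end > 3.39 Ma: Ectasian (1400–1200), Stenian (1200–1000), Tonian (1000–720), Cryogenian (720–635), Ediacaran (635–538.8), Cambrian (538.8–485.4), Ordovician (485.4–443.8), Silurian (443.8–419.2), Devonian (419.2–358.9), Carboniferous (358.9–298.9), Permian (298.9–251.902), Triassic (251.902–201.4), Jurassic (201.4–145), Cretaceous (145–66), Paleogene (66–23.03).
That is 15 complete periods.

15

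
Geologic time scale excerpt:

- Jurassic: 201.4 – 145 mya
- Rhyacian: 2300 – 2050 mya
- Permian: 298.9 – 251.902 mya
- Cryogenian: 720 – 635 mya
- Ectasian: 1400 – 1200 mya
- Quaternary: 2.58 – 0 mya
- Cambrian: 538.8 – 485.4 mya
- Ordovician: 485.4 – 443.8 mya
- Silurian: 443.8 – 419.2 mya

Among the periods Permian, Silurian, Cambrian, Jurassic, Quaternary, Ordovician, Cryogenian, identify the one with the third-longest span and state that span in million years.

Durations: Permian 46.998; Silurian 24.6; Cambrian 53.4; Jurassic 56.4; Quaternary 2.58; Ordovician 41.6; Cryogenian 85 Myr.
Sorted longest-first: Cryogenian (85), Jurassic (56.4), Cambrian (53.4), Permian (46.998), Ordovician (41.6), Silurian (24.6), Quaternary (2.58).
The third longest is Cambrian at 53.4 Myr.

Cambrian, 53.4 million years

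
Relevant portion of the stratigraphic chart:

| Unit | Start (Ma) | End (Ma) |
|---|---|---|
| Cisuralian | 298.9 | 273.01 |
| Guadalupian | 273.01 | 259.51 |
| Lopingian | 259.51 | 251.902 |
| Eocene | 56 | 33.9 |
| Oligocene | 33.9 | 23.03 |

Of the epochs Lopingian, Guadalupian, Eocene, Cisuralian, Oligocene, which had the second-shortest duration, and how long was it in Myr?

Start − end for each: Lopingian 259.51 − 251.902 = 7.608; Guadalupian 273.01 − 259.51 = 13.5; Eocene 56 − 33.9 = 22.1; Cisuralian 298.9 − 273.01 = 25.89; Oligocene 33.9 − 23.03 = 10.87.
Ranking these from shortest: Lopingian < Oligocene < Guadalupian < Eocene < Cisuralian.
Position 2 in that ranking is Oligocene, which lasted 10.87 Myr.

Oligocene, 10.87 million years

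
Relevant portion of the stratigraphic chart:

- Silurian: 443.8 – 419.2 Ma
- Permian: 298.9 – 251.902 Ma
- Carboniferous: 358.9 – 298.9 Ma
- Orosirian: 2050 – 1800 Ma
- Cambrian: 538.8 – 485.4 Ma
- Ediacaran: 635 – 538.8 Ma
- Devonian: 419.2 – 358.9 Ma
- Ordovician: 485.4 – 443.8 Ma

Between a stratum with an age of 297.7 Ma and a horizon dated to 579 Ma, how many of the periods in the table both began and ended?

579 Ma sits inside the Ediacaran (635–538.8) and 297.7 Ma inside the Permian (298.9–251.902); neither of those is wholly between the two dates.
The listed periods lying completely between them are Cambrian, Ordovician, Silurian, Devonian, Carboniferous — 5 in all.

5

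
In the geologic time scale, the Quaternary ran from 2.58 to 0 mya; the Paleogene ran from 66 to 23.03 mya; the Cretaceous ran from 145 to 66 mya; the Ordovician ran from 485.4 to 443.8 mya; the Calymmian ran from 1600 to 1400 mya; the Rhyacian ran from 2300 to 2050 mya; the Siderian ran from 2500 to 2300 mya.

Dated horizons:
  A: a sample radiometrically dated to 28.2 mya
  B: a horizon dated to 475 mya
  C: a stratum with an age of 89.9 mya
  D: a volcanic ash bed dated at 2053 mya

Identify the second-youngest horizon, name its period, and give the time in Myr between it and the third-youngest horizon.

Sorted youngest-first by Ma: A (28.2), C (89.9), B (475), D (2053).
The second youngest is C at 89.9 Ma, which lies in 145–66 Ma: the Cretaceous.
The third youngest is B at 475 Ma; separation = |89.9 − 475| = 385.1 Myr.

C, in the Cretaceous; 385.1 million years to B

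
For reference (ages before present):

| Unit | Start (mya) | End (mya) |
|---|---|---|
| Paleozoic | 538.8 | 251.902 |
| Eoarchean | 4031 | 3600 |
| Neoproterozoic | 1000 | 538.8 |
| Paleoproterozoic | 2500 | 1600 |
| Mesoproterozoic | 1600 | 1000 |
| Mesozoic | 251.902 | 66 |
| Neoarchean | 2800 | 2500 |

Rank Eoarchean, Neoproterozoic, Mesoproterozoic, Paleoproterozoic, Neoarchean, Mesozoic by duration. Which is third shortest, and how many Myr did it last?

Eoarchean, 431 million years

Start − end for each: Eoarchean 4031 − 3600 = 431; Neoproterozoic 1000 − 538.8 = 461.2; Mesoproterozoic 1600 − 1000 = 600; Paleoproterozoic 2500 − 1600 = 900; Neoarchean 2800 − 2500 = 300; Mesozoic 251.902 − 66 = 185.902.
Ranking these from shortest: Mesozoic < Neoarchean < Eoarchean < Neoproterozoic < Mesoproterozoic < Paleoproterozoic.
Position 3 in that ranking is Eoarchean, which lasted 431 Myr.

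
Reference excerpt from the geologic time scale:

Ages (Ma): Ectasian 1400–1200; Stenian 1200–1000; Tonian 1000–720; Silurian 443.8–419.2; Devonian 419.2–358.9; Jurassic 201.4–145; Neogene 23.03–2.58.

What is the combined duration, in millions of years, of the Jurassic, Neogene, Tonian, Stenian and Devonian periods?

Duration is start − end for each: (201.4 − 145) + (23.03 − 2.58) + (1000 − 720) + (1200 − 1000) + (419.2 − 358.9).
That is 56.4 + 20.45 + 280 + 200 + 60.3, which totals 617.15 million years.

617.15 million years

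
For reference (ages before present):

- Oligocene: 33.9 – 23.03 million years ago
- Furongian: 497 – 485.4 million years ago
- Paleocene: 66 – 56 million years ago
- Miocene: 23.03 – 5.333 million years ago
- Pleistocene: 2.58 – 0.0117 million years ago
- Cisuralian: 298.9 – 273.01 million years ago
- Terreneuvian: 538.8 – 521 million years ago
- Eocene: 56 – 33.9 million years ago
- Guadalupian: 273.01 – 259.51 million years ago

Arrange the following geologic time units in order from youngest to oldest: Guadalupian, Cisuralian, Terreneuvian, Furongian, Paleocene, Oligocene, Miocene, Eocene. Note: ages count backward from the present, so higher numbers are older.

Miocene, Oligocene, Eocene, Paleocene, Guadalupian, Cisuralian, Furongian, Terreneuvian

Sorting by start age (ascending Ma, since larger Ma = older): Miocene start 23.03, Oligocene start 33.9, Eocene start 56, Paleocene start 66, Guadalupian start 273.01, Cisuralian start 298.9, Furongian start 497, Terreneuvian start 538.8.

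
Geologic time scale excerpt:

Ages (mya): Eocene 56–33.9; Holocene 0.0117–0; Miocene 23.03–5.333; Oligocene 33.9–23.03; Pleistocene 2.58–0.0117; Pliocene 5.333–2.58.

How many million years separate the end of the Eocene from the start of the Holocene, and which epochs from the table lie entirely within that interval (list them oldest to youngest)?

End of Eocene = 33.9 Ma; start of Holocene = 0.0117 Ma.
Gap = 33.9 − 0.0117 = 33.8883 Myr.
Epochs wholly inside 33.9–0.0117 Ma: Oligocene (33.9–23.03), Miocene (23.03–5.333), Pliocene (5.333–2.58), Pleistocene (2.58–0.0117).

33.8883 million years; Oligocene, Miocene, Pliocene, Pleistocene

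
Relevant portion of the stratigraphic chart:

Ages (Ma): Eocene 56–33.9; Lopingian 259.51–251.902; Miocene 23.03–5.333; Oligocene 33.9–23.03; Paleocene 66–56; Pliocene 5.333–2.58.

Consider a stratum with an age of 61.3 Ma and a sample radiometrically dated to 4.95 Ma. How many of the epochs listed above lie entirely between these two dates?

3

The older date is 61.3 Ma and the younger is 4.95 Ma.
Epochs with start < 61.3 and end > 4.95 Ma: Eocene (56–33.9), Oligocene (33.9–23.03), Miocene (23.03–5.333).
That is 3 complete epochs.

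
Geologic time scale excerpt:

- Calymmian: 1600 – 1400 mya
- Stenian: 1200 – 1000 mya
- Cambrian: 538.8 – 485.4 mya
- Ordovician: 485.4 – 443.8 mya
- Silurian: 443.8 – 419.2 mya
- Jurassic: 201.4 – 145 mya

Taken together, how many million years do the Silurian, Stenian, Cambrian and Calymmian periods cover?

478 million years

Duration is start − end for each: (443.8 − 419.2) + (1200 − 1000) + (538.8 − 485.4) + (1600 − 1400).
That is 24.6 + 200 + 53.4 + 200, which totals 478 million years.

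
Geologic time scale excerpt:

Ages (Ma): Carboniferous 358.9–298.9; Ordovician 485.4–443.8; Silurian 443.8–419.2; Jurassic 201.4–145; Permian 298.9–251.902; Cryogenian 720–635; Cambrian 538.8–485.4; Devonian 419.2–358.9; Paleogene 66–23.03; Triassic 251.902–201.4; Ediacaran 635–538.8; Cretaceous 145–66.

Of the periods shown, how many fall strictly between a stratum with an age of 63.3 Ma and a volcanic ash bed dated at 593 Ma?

The older date is 593 Ma and the younger is 63.3 Ma.
Periods with start < 593 and end > 63.3 Ma: Cambrian (538.8–485.4), Ordovician (485.4–443.8), Silurian (443.8–419.2), Devonian (419.2–358.9), Carboniferous (358.9–298.9), Permian (298.9–251.902), Triassic (251.902–201.4), Jurassic (201.4–145), Cretaceous (145–66).
That is 9 complete periods.

9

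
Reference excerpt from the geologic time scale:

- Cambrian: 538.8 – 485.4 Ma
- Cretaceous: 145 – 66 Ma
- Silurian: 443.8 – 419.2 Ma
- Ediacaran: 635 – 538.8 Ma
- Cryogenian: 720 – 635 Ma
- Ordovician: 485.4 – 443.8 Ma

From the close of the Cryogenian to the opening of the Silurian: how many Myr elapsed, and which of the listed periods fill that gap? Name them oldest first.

191.2 million years; Ediacaran, Cambrian, Ordovician

The Cryogenian closes at 635 Ma and the Silurian opens at 443.8 Ma, so the interval is 635 − 443.8 = 191.2 Myr.
A period fits inside if it starts at or after 635 Ma and ends at or before 443.8 Ma; oldest first that gives Ediacaran, Cambrian, Ordovician.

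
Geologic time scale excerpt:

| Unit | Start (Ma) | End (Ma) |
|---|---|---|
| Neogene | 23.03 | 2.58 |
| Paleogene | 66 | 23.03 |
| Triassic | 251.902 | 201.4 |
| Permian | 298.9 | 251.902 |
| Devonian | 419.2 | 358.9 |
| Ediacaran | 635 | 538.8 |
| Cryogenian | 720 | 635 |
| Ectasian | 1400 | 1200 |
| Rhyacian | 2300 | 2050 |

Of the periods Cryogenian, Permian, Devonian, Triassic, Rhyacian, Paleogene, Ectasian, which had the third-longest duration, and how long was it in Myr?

Start − end for each: Cryogenian 720 − 635 = 85; Permian 298.9 − 251.902 = 46.998; Devonian 419.2 − 358.9 = 60.3; Triassic 251.902 − 201.4 = 50.502; Rhyacian 2300 − 2050 = 250; Paleogene 66 − 23.03 = 42.97; Ectasian 1400 − 1200 = 200.
Ranking these from longest: Rhyacian > Ectasian > Cryogenian > Devonian > Triassic > Permian > Paleogene.
Position 3 in that ranking is Cryogenian, which lasted 85 Myr.

Cryogenian, 85 million years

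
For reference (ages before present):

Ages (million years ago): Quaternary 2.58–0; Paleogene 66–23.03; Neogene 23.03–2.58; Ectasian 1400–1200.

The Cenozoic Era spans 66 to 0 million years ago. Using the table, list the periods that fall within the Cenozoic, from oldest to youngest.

Periods with both bounds inside 66–0 Ma: Paleogene (66–23.03), Neogene (23.03–2.58), Quaternary (2.58–0).

Paleogene, Neogene, Quaternary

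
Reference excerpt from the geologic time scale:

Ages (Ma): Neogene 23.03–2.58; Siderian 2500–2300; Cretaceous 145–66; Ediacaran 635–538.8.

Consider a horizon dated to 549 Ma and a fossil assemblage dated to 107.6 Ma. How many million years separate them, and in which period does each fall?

Elapsed time: 549 − 107.6 = 441.4 Myr.
549 Ma lies within 635–538.8 Ma: Ediacaran.
107.6 Ma lies within 145–66 Ma: Cretaceous.

441.4 million years apart; the first in the Ediacaran, the second in the Cretaceous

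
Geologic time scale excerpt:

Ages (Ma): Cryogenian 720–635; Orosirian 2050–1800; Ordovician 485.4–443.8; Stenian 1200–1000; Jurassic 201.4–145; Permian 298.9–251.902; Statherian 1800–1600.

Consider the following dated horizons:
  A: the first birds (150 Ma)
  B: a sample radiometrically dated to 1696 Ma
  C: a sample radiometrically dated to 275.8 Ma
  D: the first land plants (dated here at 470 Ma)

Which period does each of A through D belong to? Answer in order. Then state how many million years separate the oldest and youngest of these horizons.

A — Jurassic; B — Statherian; C — Permian; D — Ordovician; span 1546 million years

A: 150 Ma lies in 201.4–145 Ma, so Jurassic.
B: 1696 Ma lies in 1800–1600 Ma, so Statherian.
C: 275.8 Ma lies in 298.9–251.902 Ma, so Permian.
D: 470 Ma lies in 485.4–443.8 Ma, so Ordovician.
Oldest = 1696 Ma, youngest = 150 Ma → span 1546 Myr.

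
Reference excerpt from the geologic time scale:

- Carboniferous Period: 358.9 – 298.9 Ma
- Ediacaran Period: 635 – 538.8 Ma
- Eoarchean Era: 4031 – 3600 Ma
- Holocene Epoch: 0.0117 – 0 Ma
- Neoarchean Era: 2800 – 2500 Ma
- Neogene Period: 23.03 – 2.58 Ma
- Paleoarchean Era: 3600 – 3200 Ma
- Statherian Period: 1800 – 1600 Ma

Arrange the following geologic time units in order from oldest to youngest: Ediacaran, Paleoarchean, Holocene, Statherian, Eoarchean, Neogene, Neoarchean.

Eoarchean, then Paleoarchean, then Neoarchean, then Statherian, then Ediacaran, then Neogene, then Holocene

Sorting by start age (descending Ma, since larger Ma = older): Eoarchean began 4031, Paleoarchean began 3600, Neoarchean began 2800, Statherian began 1800, Ediacaran began 635, Neogene began 23.03, Holocene began 0.0117.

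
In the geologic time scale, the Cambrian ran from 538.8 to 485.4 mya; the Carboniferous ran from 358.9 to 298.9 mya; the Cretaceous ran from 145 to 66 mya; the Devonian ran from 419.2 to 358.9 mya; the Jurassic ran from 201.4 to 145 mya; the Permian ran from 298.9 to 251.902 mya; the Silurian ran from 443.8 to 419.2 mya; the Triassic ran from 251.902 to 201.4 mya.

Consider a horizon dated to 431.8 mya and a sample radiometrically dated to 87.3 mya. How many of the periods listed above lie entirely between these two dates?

The older date is 431.8 Ma and the younger is 87.3 Ma.
Periods with start < 431.8 and end > 87.3 Ma: Devonian (419.2–358.9), Carboniferous (358.9–298.9), Permian (298.9–251.902), Triassic (251.902–201.4), Jurassic (201.4–145).
That is 5 complete periods.

5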